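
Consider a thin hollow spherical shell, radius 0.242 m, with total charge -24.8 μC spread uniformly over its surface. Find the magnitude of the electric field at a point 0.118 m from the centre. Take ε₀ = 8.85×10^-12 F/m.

Use a concentric Gaussian sphere at r = 0.118 m (inside the shell, r < 0.242 m).
No charge lies within this surface, so Q_enc = 0 and Gauss's law gives E·4πr² = 0 ⇒ E = 0.

E = 0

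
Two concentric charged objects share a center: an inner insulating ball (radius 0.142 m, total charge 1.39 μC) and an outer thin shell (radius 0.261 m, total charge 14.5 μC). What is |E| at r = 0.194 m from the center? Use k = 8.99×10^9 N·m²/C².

Take a concentric spherical Gaussian surface of radius r = 0.194 m (between the bodies, 0.142 m < r < 0.261 m).
Only the inner charge is enclosed; the outer shell contributes nothing inside itself. Q_enc = 1.39 μC = 1.39e-6 C.
Gauss's law: E·4πr² = Q_enc/ε₀.
E = k|Q_enc|/r² = (8.99×10^9)(1.39e-6)/(0.194)² = 3.32×10^5 N/C.

E ≈ 3.32×10^5 N/C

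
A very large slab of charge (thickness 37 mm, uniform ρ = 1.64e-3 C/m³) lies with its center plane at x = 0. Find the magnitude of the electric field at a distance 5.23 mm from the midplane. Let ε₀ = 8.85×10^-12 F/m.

By symmetry E is perpendicular to the slab. A Gaussian pillbox from −5.23 mm to +5.23 mm (face area A) lies entirely within the slab.
Q_enc = ρ·(2x)·A and flux = 2EA, so 2EA = 2ρxA/ε₀ ⇒ E = |ρ|x/ε₀.
E = (1.64e-3)(0.00523)/(8.85×10^-12) = 9.69×10^5 N/C.

9.69×10^5 N/C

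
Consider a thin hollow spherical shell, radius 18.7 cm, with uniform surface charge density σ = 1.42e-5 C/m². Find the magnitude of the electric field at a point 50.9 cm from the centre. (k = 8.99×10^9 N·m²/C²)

E = 2.17×10^5 N/C

Use a concentric Gaussian sphere at r = 50.9 cm (r > 18.7 cm).
The entire shell is enclosed: Q_enc = σ·4πR² = (1.42×10^-5)·4π·(0.187)² = 6.24e-6 C.
Since E is radial and uniform over the Gaussian sphere, Φ = E·4πr² = Q_enc/ε₀.
E = k|Q_enc|/r² = (8.99×10^9)(6.24×10^-6)/(0.509)² = 2.17e5 N/C.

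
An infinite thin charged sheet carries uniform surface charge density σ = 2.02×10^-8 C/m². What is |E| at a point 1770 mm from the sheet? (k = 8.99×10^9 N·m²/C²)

The symmetry is planar: E is normal to the sheet and the same magnitude on both sides. Take a pillbox straddling the sheet with end-cap area A.
Flux Φ = 2EA and Q_enc = σA, so 2EA = σA/ε₀ ⇒ E = |σ|/(2ε₀), independent of distance.
E = 2πk|σ| = 2π(8.99×10^9)(2.02e-8) = 1.14×10^3 N/C.

|E| = 1.14e3 N/C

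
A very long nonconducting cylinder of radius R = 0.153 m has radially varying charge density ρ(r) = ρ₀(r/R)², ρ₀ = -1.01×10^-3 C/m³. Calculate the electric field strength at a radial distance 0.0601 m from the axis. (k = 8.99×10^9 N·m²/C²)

E = 2.65×10^5 V/m

Take a coaxial cylindrical Gaussian surface of radius r = 0.0601 m and length L (r < R).
λ_enc = ∫₀^r ρ(r')·2πr' dr' = (2πρ₀/R²)·r^4/4 = -8.842×10^-7 C/m.
By Gauss's law (flux through the curved wall only), E·2πrL = λ_enc L/ε₀.
E = 2k|λ_enc|/r = 2(8.99×10^9)(8.842×10^-7)/(0.0601) = 2.65×10^5 N/C.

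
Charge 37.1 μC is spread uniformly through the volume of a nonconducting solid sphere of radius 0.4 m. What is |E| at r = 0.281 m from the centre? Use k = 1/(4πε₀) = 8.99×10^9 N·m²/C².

E = 1.46×10^6 N/C

By spherical symmetry E is radial; choose a Gaussian sphere of radius r = 0.281 m (r < R).
Only the charge within r is enclosed: Q_enc = Q·(r/R)³ = (37.1 μC)·(0.281 m/0.4 m)³ = 1.286×10^-5 C.
Applying ∮E·dA = Q_enc/ε₀ with Φ = E(4πr²):
E = k|Q_enc|/r² = (8.99×10^9)(1.286×10^-5)/(0.281)² = 1.46×10^6 N/C.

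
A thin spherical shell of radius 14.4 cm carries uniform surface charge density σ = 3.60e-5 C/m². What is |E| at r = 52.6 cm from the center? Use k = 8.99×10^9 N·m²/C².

E ≈ 3.05e5 N/C

By spherical symmetry E is radial; choose a Gaussian sphere of radius r = 52.6 cm (r > 14.4 cm).
The entire shell is enclosed: Q_enc = σ·4πR² = (3.60×10^-5)·4π·(0.144)² = 9.381×10^-6 C.
Gauss's law: E·4πr² = Q_enc/ε₀.
E = k|Q_enc|/r² = (8.99×10^9)(9.381×10^-6)/(0.526)² = 3.05×10^5 N/C.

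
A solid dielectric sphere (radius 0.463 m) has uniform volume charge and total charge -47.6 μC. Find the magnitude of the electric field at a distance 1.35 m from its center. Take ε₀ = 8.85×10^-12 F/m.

By spherical symmetry E is radial; choose a Gaussian sphere of radius r = 1.35 m (r > R, so the entire charge is enclosed).
Q_enc = -47.6 μC = -4.76×10^-5 C.
By Gauss's law, ∮E·dA = E·4πr² = Q_enc/ε₀.
E = |Q_enc|/(4πε₀r²) = (4.76e-5)/(4π·8.85×10^-12·(1.35)²) = 2.35×10^5 N/C.

E ≈ 2.35×10^5 V/m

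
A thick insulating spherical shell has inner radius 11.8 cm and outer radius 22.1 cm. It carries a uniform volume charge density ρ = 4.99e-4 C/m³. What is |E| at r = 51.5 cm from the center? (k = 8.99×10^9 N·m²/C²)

|E| = 6.48×10^5 V/m

Use a concentric Gaussian sphere at r = 51.5 cm (r > 22.1 cm, enclosing the whole shell).
Q_enc = ρ·(4π/3)(b³ − a³) = (4.99e-4)·(4π/3)·((0.221)³ − (0.118)³) = 1.913×10^-5 C.
Gauss's law: E·4πr² = Q_enc/ε₀.
E = k|Q_enc|/r² = (8.99×10^9)(1.913×10^-5)/(0.515)² = 6.48×10^5 N/C.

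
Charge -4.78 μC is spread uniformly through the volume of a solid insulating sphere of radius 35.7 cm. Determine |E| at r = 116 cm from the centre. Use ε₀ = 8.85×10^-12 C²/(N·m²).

By spherical symmetry E is radial; choose a Gaussian sphere of radius r = 116 cm (r > R, so the entire charge is enclosed).
Q_enc = -4.78 μC = -4.78×10^-6 C.
Since E is radial and uniform over the Gaussian sphere, Φ = E·4πr² = Q_enc/ε₀.
E = |Q_enc|/(4πε₀r²) = (4.78×10^-6)/(4π·8.85×10^-12·(1.16)²) = 3.19×10^4 N/C.

E ≈ 3.19e4 V/m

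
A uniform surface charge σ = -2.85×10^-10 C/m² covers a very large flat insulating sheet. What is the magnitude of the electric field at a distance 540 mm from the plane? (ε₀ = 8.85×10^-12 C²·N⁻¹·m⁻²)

By planar symmetry E is perpendicular to the sheet and uniform; use a Gaussian pillbox with flat faces of area A on each side of the sheet.
Only the two end caps contribute flux: Φ = 2EA. With Q_enc = σA, Gauss's law gives E = |σ|/(2ε₀).
E = |σ|/(2ε₀) = (2.85e-10)/(2·8.85×10^-12) = 16.1 N/C.

E ≈ 16.1 N/C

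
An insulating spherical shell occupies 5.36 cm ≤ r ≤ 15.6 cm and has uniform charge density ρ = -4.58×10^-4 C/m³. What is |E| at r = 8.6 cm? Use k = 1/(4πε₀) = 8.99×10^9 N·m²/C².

Symmetry ⇒ E = E(r) r̂. Gaussian sphere of radius r = 8.6 cm (within the shell material, 5.36 cm < r < 15.6 cm).
Enclosed charge is the volume from a to r: Q_enc = (4π/3)ρ(r³ − a³) = -9.248e-7 C.
Since E is radial and uniform over the Gaussian sphere, Φ = E·4πr² = Q_enc/ε₀.
E = k|Q_enc|/r² = (8.99×10^9)(9.248×10^-7)/(0.086)² = 1.12e6 N/C.

1.12×10^6 N/C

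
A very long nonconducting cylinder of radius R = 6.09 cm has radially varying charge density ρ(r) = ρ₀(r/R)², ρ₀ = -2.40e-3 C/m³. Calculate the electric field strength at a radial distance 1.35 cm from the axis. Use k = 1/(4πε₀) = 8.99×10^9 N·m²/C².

Choose a coaxial cylinder of radius r = 1.35 cm (arbitrary length L) as the Gaussian surface (r < R).
λ_enc = ∫₀^r ρ(r')·2πr' dr' = (2πρ₀/R²)·r^4/4 = -3.376×10^-8 C/m.
By Gauss's law (flux through the curved wall only), E·2πrL = λ_enc L/ε₀.
E = 2k|λ_enc|/r = 2(8.99×10^9)(3.376e-8)/(0.0135) = 4.50×10^4 N/C.

|E| ≈ 4.50×10^4 N/C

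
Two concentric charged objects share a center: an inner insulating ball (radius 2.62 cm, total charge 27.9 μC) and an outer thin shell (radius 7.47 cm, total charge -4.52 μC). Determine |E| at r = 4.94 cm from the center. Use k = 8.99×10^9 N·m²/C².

|E| ≈ 1.03×10^8 N/C

Symmetry ⇒ E = E(r) r̂. Gaussian sphere of radius r = 4.94 cm (between the bodies, 2.62 cm < r < 7.47 cm).
The shell at 7.47 cm lies outside the Gaussian surface, so Q_enc = 27.9 μC = 2.79e-5 C.
Applying ∮E·dA = Q_enc/ε₀ with Φ = E(4πr²):
E = k|Q_enc|/r² = (8.99×10^9)(2.79×10^-5)/(0.0494)² = 1.03×10^8 N/C.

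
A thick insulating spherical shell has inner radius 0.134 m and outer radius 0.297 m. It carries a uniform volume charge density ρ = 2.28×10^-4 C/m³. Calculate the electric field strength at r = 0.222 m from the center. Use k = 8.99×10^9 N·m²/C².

E = 1.49×10^6 V/m

Symmetry ⇒ E = E(r) r̂. Gaussian sphere of radius r = 0.222 m (within the shell material, 0.134 m < r < 0.297 m).
Only the shell between 0.134 m and r is enclosed: Q_enc = ρ·(4π/3)(r³ − a³) = (2.28×10^-4)·(4π/3)·((0.222)³ − (0.134)³) = 8.151×10^-6 C.
Since E is radial and uniform over the Gaussian sphere, Φ = E·4πr² = Q_enc/ε₀.
E = k|Q_enc|/r² = (8.99×10^9)(8.151×10^-6)/(0.222)² = 1.49×10^6 N/C.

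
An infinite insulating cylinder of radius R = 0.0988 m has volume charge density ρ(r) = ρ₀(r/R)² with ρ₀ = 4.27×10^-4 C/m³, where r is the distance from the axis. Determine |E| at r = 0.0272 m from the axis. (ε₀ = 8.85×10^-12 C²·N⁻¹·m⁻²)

Choose a coaxial cylinder of radius r = 0.0272 m (arbitrary length L) as the Gaussian surface (r < R).
Integrating ρ over the cross-section to radius r: λ_enc = (2πρ₀/R²) ∫₀^r r'^3 dr' = 2πρ₀ r^4/(4·R²) = 3.761e-8 C/m.
Applying ∮E·dA = Q_enc/ε₀ with the end caps contributing no flux:
E = |λ_enc|/(2πε₀r) = (3.761×10^-8)/(2π·8.85×10^-12·0.0272) = 2.49×10^4 N/C.

E ≈ 2.49e4 N/C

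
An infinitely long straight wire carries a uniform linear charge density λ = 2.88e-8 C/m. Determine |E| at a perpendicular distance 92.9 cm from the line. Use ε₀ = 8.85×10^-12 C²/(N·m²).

By cylindrical symmetry E is radial; use a coaxial Gaussian cylinder of radius 92.9 cm and length L.
Q_enc = λL, so λ_enc = 2.88e-8 C/m.
Since E is radial and uniform over the curved surface, Φ = E·2πrL = Q_enc/ε₀ = λ_enc L/ε₀.
E = |λ_enc|/(2πε₀r) = (2.88×10^-8)/(2π·8.85×10^-12·0.929) = 558 N/C.

E ≈ 558 N/C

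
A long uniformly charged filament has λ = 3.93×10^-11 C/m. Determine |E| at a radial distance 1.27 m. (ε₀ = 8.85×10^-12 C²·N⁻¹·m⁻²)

Take a coaxial cylindrical Gaussian surface of radius r = 1.27 m and length L.
Q_enc = λL, so λ_enc = 3.93×10^-11 C/m.
Gauss's law: E·2πrL = λ_enc L/ε₀.
E = |λ_enc|/(2πε₀r) = (3.93×10^-11)/(2π·8.85×10^-12·1.27) = 0.557 N/C.

E = 0.557 N/C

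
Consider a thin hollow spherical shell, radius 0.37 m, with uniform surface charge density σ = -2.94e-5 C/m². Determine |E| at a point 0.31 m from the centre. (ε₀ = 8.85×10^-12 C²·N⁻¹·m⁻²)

E = 0

Use a concentric Gaussian sphere at r = 0.31 m (inside the shell, r < 0.37 m).
No charge lies within this surface, so Q_enc = 0 and Gauss's law gives E·4πr² = 0 ⇒ E = 0.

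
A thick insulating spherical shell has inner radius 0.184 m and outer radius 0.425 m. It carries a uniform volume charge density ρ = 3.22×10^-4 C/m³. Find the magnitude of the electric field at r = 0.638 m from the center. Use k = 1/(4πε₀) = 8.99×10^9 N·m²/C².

|E| = 2.10e6 N/C

By spherical symmetry E is radial; choose a Gaussian sphere of radius r = 0.638 m (r > 0.425 m, enclosing the whole shell).
Q_enc = ρ·(4π/3)(b³ − a³) = (3.22×10^-4)·(4π/3)·((0.425)³ − (0.184)³) = 9.514×10^-5 C.
Since E is radial and uniform over the Gaussian sphere, Φ = E·4πr² = Q_enc/ε₀.
E = k|Q_enc|/r² = (8.99×10^9)(9.514×10^-5)/(0.638)² = 2.10×10^6 N/C.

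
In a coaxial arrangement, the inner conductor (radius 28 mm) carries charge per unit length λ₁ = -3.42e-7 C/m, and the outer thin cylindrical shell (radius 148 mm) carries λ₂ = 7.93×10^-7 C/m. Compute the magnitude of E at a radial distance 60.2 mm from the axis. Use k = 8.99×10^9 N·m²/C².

By cylindrical symmetry E is radial; use a coaxial Gaussian cylinder of radius 60.2 mm and length L (between the conductors, 28 mm < r < 148 mm).
Only the inner wire is enclosed; the outer shell contributes nothing inside itself. λ_enc = λ₁ = -3.42e-7 C/m.
By Gauss's law (flux through the curved wall only), E·2πrL = λ_enc L/ε₀.
E = 2k|λ_enc|/r = 2(8.99×10^9)(3.42×10^-7)/(0.0602) = 1.02×10^5 N/C.

E = 1.02×10^5 N/C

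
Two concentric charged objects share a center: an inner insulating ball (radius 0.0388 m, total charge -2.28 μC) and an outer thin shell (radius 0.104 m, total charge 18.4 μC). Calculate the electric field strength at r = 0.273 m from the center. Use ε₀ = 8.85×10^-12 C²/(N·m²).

E = 1.94×10^6 N/C

Use a concentric Gaussian sphere at r = 0.273 m (r > 0.104 m, enclosing both).
Q_enc = (-2.28 μC) + (18.4 μC) = 1.612×10^-5 C.
Gauss's law: E·4πr² = Q_enc/ε₀.
E = |Q_enc|/(4πε₀r²) = (1.612×10^-5)/(4π·8.85×10^-12·(0.273)²) = 1.94×10^6 N/C.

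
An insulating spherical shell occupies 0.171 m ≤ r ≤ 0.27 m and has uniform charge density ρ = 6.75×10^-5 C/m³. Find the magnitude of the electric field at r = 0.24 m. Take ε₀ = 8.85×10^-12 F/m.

|E| ≈ 3.89e5 N/C

Take a concentric spherical Gaussian surface of radius r = 0.24 m (within the shell material, 0.171 m < r < 0.27 m).
Enclosed charge is the volume from a to r: Q_enc = (4π/3)ρ(r³ − a³) = 2.495e-6 C.
By Gauss's law, ∮E·dA = E·4πr² = Q_enc/ε₀.
E = |Q_enc|/(4πε₀r²) = (2.495×10^-6)/(4π·8.85×10^-12·(0.24)²) = 3.89e5 N/C.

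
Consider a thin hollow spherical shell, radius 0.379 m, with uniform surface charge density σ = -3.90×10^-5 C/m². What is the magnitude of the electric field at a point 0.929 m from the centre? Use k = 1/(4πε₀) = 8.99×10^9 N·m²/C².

Use a concentric Gaussian sphere at r = 0.929 m (r > 0.379 m).
The entire shell is enclosed: Q_enc = σ·4πR² = (-3.90×10^-5)·4π·(0.379)² = -7.04×10^-5 C.
By Gauss's law, ∮E·dA = E·4πr² = Q_enc/ε₀.
E = k|Q_enc|/r² = (8.99×10^9)(7.04×10^-5)/(0.929)² = 7.33e5 N/C.

7.33×10^5 V/m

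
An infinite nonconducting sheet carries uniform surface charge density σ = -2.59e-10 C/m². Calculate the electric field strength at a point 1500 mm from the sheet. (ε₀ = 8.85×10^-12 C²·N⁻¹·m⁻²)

The symmetry is planar: E is normal to the sheet and the same magnitude on both sides. Take a pillbox straddling the sheet with end-cap area A.
Flux Φ = 2EA and Q_enc = σA, so 2EA = σA/ε₀ ⇒ E = |σ|/(2ε₀), independent of distance.
E = |σ|/(2ε₀) = (2.59×10^-10)/(2·8.85×10^-12) = 14.6 N/C.

|E| ≈ 14.6 N/C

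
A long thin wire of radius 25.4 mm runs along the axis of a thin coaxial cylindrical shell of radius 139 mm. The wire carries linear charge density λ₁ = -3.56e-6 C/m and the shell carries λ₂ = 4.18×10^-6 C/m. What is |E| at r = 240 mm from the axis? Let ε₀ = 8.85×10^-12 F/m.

E ≈ 4.65×10^4 N/C

Coaxial Gaussian cylinder, radius r = 240 mm, length L (r > 139 mm, enclosing both).
λ_enc = λ₁ + λ₂ = (-3.56×10^-6) + (4.18×10^-6) = 6.20×10^-7 C/m.
Gauss's law: E·2πrL = λ_enc L/ε₀.
E = |λ_enc|/(2πε₀r) = (6.20×10^-7)/(2π·8.85×10^-12·0.24) = 4.65×10^4 N/C.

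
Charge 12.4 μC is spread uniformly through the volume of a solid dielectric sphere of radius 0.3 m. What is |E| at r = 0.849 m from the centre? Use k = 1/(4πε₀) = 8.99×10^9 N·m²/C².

|E| = 1.55×10^5 N/C

Take a concentric spherical Gaussian surface of radius r = 0.849 m (r > R, so the entire charge is enclosed).
Q_enc = 12.4 μC = 1.24×10^-5 C.
Applying ∮E·dA = Q_enc/ε₀ with Φ = E(4πr²):
E = k|Q_enc|/r² = (8.99×10^9)(1.24×10^-5)/(0.849)² = 1.55×10^5 N/C.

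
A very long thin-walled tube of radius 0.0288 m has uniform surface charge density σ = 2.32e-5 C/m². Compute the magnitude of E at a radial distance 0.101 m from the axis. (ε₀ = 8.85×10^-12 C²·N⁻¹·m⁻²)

E ≈ 7.48×10^5 N/C

By cylindrical symmetry E is radial; use a coaxial Gaussian cylinder of radius 0.101 m and length L (r > 0.0288 m).
The whole shell is enclosed: λ_enc = σ·2πR = (2.32×10^-5)·2π·(0.0288) = 4.198×10^-6 C/m.
Since E is radial and uniform over the curved surface, Φ = E·2πrL = Q_enc/ε₀ = λ_enc L/ε₀.
E = |λ_enc|/(2πε₀r) = (4.198×10^-6)/(2π·8.85×10^-12·0.101) = 7.48e5 N/C.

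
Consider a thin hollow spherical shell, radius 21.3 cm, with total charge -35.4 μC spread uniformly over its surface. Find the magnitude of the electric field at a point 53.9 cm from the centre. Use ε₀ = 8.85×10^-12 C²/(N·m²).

Use a concentric Gaussian sphere at r = 53.9 cm (r > 21.3 cm).
The entire shell is enclosed: Q_enc = -3.54e-5 C.
Gauss's law: E·4πr² = Q_enc/ε₀.
E = |Q_enc|/(4πε₀r²) = (3.54e-5)/(4π·8.85×10^-12·(0.539)²) = 1.10e6 N/C.

|E| = 1.10×10^6 N/C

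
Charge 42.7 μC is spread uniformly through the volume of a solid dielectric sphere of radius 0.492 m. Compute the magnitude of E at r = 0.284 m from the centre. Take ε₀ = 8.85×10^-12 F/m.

By spherical symmetry E is radial; choose a Gaussian sphere of radius r = 0.284 m (r < R).
For a uniform sphere the enclosed fraction is (r/R)³, so Q_enc = (42.7 μC)(0.284/0.492)³ = 8.213e-6 C.
Gauss's law: E·4πr² = Q_enc/ε₀.
E = |Q_enc|/(4πε₀r²) = (8.213×10^-6)/(4π·8.85×10^-12·(0.284)²) = 9.16×10^5 N/C.

E ≈ 9.16×10^5 N/C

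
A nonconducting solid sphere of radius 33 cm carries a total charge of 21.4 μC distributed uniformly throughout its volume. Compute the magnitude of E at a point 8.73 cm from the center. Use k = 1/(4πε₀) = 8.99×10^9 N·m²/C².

Symmetry ⇒ E = E(r) r̂. Gaussian sphere of radius r = 8.73 cm (r < R).
Only the charge within r is enclosed: Q_enc = Q·(r/R)³ = (21.4 μC)·(8.73 cm/33 cm)³ = 3.962×10^-7 C.
Since E is radial and uniform over the Gaussian sphere, Φ = E·4πr² = Q_enc/ε₀.
E = k|Q_enc|/r² = (8.99×10^9)(3.962e-7)/(0.0873)² = 4.67×10^5 N/C.

E ≈ 4.67×10^5 N/C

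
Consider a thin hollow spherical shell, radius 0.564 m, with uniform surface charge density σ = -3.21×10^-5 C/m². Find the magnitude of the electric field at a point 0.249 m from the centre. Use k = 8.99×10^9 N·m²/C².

Use a concentric Gaussian sphere at r = 0.249 m (inside the shell, r < 0.564 m).
All the charge is outside the Gaussian surface: Q_enc = 0, hence E = 0 everywhere inside the shell.

E = 0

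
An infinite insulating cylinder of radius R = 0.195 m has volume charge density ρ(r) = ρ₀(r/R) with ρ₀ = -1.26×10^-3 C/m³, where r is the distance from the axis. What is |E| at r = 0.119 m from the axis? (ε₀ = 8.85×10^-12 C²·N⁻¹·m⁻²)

By cylindrical symmetry E is radial; use a coaxial Gaussian cylinder of radius 0.119 m and length L (r < R).
Integrating ρ over the cross-section to radius r: λ_enc = (2πρ₀/R) ∫₀^r r'^2 dr' = 2πρ₀ r^3/(3·R) = -2.281e-5 C/m.
By Gauss's law (flux through the curved wall only), E·2πrL = λ_enc L/ε₀.
E = |λ_enc|/(2πε₀r) = (2.281×10^-5)/(2π·8.85×10^-12·0.119) = 3.45×10^6 N/C.

3.45e6 N/C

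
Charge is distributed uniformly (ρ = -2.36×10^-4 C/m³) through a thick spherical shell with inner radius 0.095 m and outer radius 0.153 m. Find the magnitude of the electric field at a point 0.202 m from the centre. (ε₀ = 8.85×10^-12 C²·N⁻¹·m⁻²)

E ≈ 5.93×10^5 N/C

Take a concentric spherical Gaussian surface of radius r = 0.202 m (r > 0.153 m, enclosing the whole shell).
Q_enc = ρ·(4π/3)(b³ − a³) = (-2.36e-4)·(4π/3)·((0.153)³ − (0.095)³) = -2.693×10^-6 C.
Gauss's law: E·4πr² = Q_enc/ε₀.
E = |Q_enc|/(4πε₀r²) = (2.693×10^-6)/(4π·8.85×10^-12·(0.202)²) = 5.93×10^5 N/C.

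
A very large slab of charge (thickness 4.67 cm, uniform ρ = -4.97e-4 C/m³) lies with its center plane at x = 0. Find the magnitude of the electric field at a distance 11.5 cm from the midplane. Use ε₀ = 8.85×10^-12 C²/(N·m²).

E = 1.31e6 N/C

The point |x| = 11.5 cm lies outside the slab (half-thickness 0.02335 m). A symmetric pillbox spanning the full slab encloses Q_enc = ρ·d·A.
Flux = 2EA ⇒ E = |ρ|d/(2ε₀), independent of distance outside.
E = (4.97×10^-4)(0.0467)/(2·8.85×10^-12) = 1.31e6 N/C.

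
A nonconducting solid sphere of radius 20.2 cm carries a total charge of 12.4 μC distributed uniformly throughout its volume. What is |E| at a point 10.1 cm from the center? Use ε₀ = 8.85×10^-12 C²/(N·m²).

E ≈ 1.37×10^6 V/m

Symmetry ⇒ E = E(r) r̂. Gaussian sphere of radius r = 10.1 cm (r < R).
For a uniform sphere the enclosed fraction is (r/R)³, so Q_enc = (12.4 μC)(0.101/0.202)³ = 1.55×10^-6 C.
Applying ∮E·dA = Q_enc/ε₀ with Φ = E(4πr²):
E = |Q_enc|/(4πε₀r²) = (1.55×10^-6)/(4π·8.85×10^-12·(0.101)²) = 1.37×10^6 N/C.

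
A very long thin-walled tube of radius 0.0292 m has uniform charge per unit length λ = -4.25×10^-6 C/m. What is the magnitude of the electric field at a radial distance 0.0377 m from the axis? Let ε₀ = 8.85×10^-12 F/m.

|E| = 2.03e6 N/C

By cylindrical symmetry E is radial; use a coaxial Gaussian cylinder of radius 0.0377 m and length L (r > 0.0292 m).
The full line charge is enclosed: λ_enc = -4.25×10^-6 C/m.
Gauss's law: E·2πrL = λ_enc L/ε₀.
E = |λ_enc|/(2πε₀r) = (4.25×10^-6)/(2π·8.85×10^-12·0.0377) = 2.03e6 N/C.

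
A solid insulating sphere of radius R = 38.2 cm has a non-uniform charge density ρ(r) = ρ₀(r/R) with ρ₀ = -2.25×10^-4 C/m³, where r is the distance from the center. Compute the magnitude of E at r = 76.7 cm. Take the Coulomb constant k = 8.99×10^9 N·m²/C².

E = 6.02×10^5 N/C

By spherical symmetry E is radial; choose a Gaussian sphere of radius r = 76.7 cm (r > R, all charge enclosed).
Q_enc = 4π ∫₀^R ρ₀(r'/R)^1 r'² dr' = 4πρ₀R³/4 = -3.94e-5 C.
Gauss's law: E·4πr² = Q_enc/ε₀.
E = k|Q_enc|/r² = (8.99×10^9)(3.94e-5)/(0.767)² = 6.02×10^5 N/C.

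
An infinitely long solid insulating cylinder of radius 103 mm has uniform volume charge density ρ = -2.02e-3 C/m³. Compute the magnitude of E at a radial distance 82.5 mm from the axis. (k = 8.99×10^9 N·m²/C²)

Choose a coaxial cylinder of radius r = 82.5 mm (arbitrary length L) as the Gaussian surface (r < R).
Enclosed charge per unit length: λ_enc = ρ·πr² = (-2.02×10^-3)π(0.0825)² = -4.319×10^-5 C/m.
By Gauss's law (flux through the curved wall only), E·2πrL = λ_enc L/ε₀.
E = 2k|λ_enc|/r = 2(8.99×10^9)(4.319×10^-5)/(0.0825) = 9.41e6 N/C.

|E| ≈ 9.41×10^6 N/C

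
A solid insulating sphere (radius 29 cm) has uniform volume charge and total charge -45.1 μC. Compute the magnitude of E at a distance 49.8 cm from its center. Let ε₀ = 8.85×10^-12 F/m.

Use a concentric Gaussian sphere at r = 49.8 cm (r > R, so the entire charge is enclosed).
Q_enc = -45.1 μC = -4.51×10^-5 C.
Since E is radial and uniform over the Gaussian sphere, Φ = E·4πr² = Q_enc/ε₀.
E = |Q_enc|/(4πε₀r²) = (4.51×10^-5)/(4π·8.85×10^-12·(0.498)²) = 1.64×10^6 N/C.

|E| = 1.64×10^6 N/C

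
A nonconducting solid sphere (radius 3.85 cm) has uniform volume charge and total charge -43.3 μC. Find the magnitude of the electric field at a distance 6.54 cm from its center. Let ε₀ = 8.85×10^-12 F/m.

Use a concentric Gaussian sphere at r = 6.54 cm (r > R, so the entire charge is enclosed).
Q_enc = -43.3 μC = -4.33×10^-5 C.
By Gauss's law, ∮E·dA = E·4πr² = Q_enc/ε₀.
E = |Q_enc|/(4πε₀r²) = (4.33×10^-5)/(4π·8.85×10^-12·(0.0654)²) = 9.10×10^7 N/C.

E ≈ 9.10×10^7 N/C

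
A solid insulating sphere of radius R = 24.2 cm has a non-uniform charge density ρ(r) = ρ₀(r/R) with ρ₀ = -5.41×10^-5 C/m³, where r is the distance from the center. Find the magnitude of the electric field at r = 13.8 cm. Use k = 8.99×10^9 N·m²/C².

|E| ≈ 1.20×10^5 N/C

By spherical symmetry E is radial; choose a Gaussian sphere of radius r = 13.8 cm (r < R).
Integrate the density: Q_enc = 4π ∫₀^r ρ₀(r'/R)^1 r'² dr' = 4πρ₀ r^4/(4·R) = -2.547e-7 C.
Gauss's law: E·4πr² = Q_enc/ε₀.
E = k|Q_enc|/r² = (8.99×10^9)(2.547e-7)/(0.138)² = 1.20e5 N/C.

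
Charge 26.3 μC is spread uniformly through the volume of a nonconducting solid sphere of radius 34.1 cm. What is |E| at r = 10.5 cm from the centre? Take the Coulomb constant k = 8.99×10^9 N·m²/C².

Use a concentric Gaussian sphere at r = 10.5 cm (r < R).
Only the charge within r is enclosed: Q_enc = Q·(r/R)³ = (26.3 μC)·(10.5 cm/34.1 cm)³ = 7.678e-7 C.
Since E is radial and uniform over the Gaussian sphere, Φ = E·4πr² = Q_enc/ε₀.
E = k|Q_enc|/r² = (8.99×10^9)(7.678e-7)/(0.105)² = 6.26×10^5 N/C.

6.26×10^5 V/m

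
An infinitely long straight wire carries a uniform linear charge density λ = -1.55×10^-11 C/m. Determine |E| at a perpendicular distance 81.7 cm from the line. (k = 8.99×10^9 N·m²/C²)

|E| ≈ 0.341 V/m

Coaxial Gaussian cylinder, radius r = 81.7 cm, length L.
Q_enc = λL, so λ_enc = -1.55e-11 C/m.
Since E is radial and uniform over the curved surface, Φ = E·2πrL = Q_enc/ε₀ = λ_enc L/ε₀.
E = 2k|λ_enc|/r = 2(8.99×10^9)(1.55×10^-11)/(0.817) = 0.341 N/C.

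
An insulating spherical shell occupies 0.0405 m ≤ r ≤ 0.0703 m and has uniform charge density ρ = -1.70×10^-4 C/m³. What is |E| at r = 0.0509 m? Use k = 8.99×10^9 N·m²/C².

1.62×10^5 V/m

Symmetry ⇒ E = E(r) r̂. Gaussian sphere of radius r = 0.0509 m (within the shell material, 0.0405 m < r < 0.0703 m).
Enclosed charge is the volume from a to r: Q_enc = (4π/3)ρ(r³ − a³) = -4.66×10^-8 C.
Gauss's law: E·4πr² = Q_enc/ε₀.
E = k|Q_enc|/r² = (8.99×10^9)(4.66e-8)/(0.0509)² = 1.62×10^5 N/C.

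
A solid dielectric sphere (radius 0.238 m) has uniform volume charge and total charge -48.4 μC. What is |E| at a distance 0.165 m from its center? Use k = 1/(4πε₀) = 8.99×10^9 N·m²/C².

By spherical symmetry E is radial; choose a Gaussian sphere of radius r = 0.165 m (r < R).
For a uniform sphere the enclosed fraction is (r/R)³, so Q_enc = (-48.4 μC)(0.165/0.238)³ = -1.613×10^-5 C.
Gauss's law: E·4πr² = Q_enc/ε₀.
E = k|Q_enc|/r² = (8.99×10^9)(1.613×10^-5)/(0.165)² = 5.33×10^6 N/C.

E = 5.33×10^6 N/C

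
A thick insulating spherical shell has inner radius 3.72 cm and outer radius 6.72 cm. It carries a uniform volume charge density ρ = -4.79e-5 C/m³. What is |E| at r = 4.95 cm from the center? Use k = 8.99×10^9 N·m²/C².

|E| ≈ 5.14×10^4 N/C

By spherical symmetry E is radial; choose a Gaussian sphere of radius r = 4.95 cm (within the shell material, 3.72 cm < r < 6.72 cm).
Enclosed charge is the volume from a to r: Q_enc = (4π/3)ρ(r³ − a³) = -1.401×10^-8 C.
Since E is radial and uniform over the Gaussian sphere, Φ = E·4πr² = Q_enc/ε₀.
E = k|Q_enc|/r² = (8.99×10^9)(1.401e-8)/(0.0495)² = 5.14×10^4 N/C.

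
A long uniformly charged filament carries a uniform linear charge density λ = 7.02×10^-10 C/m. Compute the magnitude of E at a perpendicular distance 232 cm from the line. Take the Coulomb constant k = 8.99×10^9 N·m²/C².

Take a coaxial cylindrical Gaussian surface of radius r = 232 cm and length L.
Q_enc = λL, so λ_enc = 7.02×10^-10 C/m.
Applying ∮E·dA = Q_enc/ε₀ with the end caps contributing no flux:
E = 2k|λ_enc|/r = 2(8.99×10^9)(7.02×10^-10)/(2.32) = 5.44 N/C.

E ≈ 5.44 N/C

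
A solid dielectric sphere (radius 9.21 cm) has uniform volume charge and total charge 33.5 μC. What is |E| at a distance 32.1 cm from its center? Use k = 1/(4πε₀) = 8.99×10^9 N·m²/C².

Take a concentric spherical Gaussian surface of radius r = 32.1 cm (r > R, so the entire charge is enclosed).
Q_enc = 33.5 μC = 3.35e-5 C.
Applying ∮E·dA = Q_enc/ε₀ with Φ = E(4πr²):
E = k|Q_enc|/r² = (8.99×10^9)(3.35e-5)/(0.321)² = 2.92×10^6 N/C.

|E| ≈ 2.92e6 N/C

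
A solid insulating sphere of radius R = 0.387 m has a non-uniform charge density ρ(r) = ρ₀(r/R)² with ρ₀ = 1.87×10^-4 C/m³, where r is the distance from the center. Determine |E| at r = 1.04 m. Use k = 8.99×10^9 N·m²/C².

E ≈ 2.26×10^5 N/C

Use a concentric Gaussian sphere at r = 1.04 m (r > R, all charge enclosed).
Q_enc = 4π ∫₀^R ρ₀(r'/R)^2 r'² dr' = 4πρ₀R³/5 = 2.724×10^-5 C.
By Gauss's law, ∮E·dA = E·4πr² = Q_enc/ε₀.
E = k|Q_enc|/r² = (8.99×10^9)(2.724×10^-5)/(1.04)² = 2.26×10^5 N/C.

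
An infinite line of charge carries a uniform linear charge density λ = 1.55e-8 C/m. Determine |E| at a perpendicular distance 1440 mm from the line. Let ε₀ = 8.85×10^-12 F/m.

By cylindrical symmetry E is radial; use a coaxial Gaussian cylinder of radius 1440 mm and length L.
Q_enc = λL, so λ_enc = 1.55e-8 C/m.
Applying ∮E·dA = Q_enc/ε₀ with the end caps contributing no flux:
E = |λ_enc|/(2πε₀r) = (1.55e-8)/(2π·8.85×10^-12·1.44) = 194 N/C.

E = 194 V/m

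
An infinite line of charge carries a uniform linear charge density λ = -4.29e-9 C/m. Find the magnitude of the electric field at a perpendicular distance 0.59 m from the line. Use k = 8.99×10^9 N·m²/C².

Choose a coaxial cylinder of radius r = 0.59 m (arbitrary length L) as the Gaussian surface.
Q_enc = λL, so λ_enc = -4.29×10^-9 C/m.
Applying ∮E·dA = Q_enc/ε₀ with the end caps contributing no flux:
E = 2k|λ_enc|/r = 2(8.99×10^9)(4.29×10^-9)/(0.59) = 131 N/C.

|E| = 131 N/C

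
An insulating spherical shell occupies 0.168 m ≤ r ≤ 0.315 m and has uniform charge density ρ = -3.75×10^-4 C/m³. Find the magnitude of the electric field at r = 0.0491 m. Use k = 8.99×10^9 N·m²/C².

|E| = 0 N/C

Take a concentric spherical Gaussian surface of radius r = 0.0491 m (r < 0.168 m, inside the empty cavity).
Q_enc = 0 (all charge lies at larger r); Gauss's law gives E = 0.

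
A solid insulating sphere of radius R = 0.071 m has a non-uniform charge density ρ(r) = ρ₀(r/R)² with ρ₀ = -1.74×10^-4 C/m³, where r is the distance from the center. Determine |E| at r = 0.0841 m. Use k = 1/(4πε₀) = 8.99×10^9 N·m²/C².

Use a concentric Gaussian sphere at r = 0.0841 m (r > R, all charge enclosed).
Q_enc = 4π ∫₀^R ρ₀(r'/R)^2 r'² dr' = 4πρ₀R³/5 = -1.565×10^-7 C.
Applying ∮E·dA = Q_enc/ε₀ with Φ = E(4πr²):
E = k|Q_enc|/r² = (8.99×10^9)(1.565e-7)/(0.0841)² = 1.99e5 N/C.

|E| = 1.99×10^5 N/C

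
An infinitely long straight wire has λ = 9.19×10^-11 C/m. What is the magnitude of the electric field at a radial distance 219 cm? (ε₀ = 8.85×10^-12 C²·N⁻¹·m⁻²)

Take a coaxial cylindrical Gaussian surface of radius r = 219 cm and length L.
Q_enc = λL, so λ_enc = 9.19×10^-11 C/m.
Gauss's law: E·2πrL = λ_enc L/ε₀.
E = |λ_enc|/(2πε₀r) = (9.19×10^-11)/(2π·8.85×10^-12·2.19) = 0.755 N/C.

|E| = 0.755 V/m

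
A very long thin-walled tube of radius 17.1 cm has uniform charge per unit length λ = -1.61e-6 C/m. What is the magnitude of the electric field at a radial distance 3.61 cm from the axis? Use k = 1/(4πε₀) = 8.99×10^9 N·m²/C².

|E| = 0 V/m

By cylindrical symmetry E is radial; use a coaxial Gaussian cylinder of radius 3.61 cm and length L (r < 17.1 cm, inside the shell).
All the surface charge lies outside this cylinder: Q_enc = 0, hence E = 0.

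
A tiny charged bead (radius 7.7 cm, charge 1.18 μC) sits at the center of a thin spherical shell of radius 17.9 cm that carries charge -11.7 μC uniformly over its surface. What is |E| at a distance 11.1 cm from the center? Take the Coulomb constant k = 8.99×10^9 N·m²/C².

By spherical symmetry E is radial; choose a Gaussian sphere of radius r = 11.1 cm (between the bodies, 7.7 cm < r < 17.9 cm).
The shell at 17.9 cm lies outside the Gaussian surface, so Q_enc = 1.18 μC = 1.18×10^-6 C.
Gauss's law: E·4πr² = Q_enc/ε₀.
E = k|Q_enc|/r² = (8.99×10^9)(1.18×10^-6)/(0.111)² = 8.61e5 N/C.

|E| = 8.61×10^5 V/m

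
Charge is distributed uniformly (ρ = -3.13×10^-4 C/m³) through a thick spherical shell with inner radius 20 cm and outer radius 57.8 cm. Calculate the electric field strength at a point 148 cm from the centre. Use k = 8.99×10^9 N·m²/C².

Use a concentric Gaussian sphere at r = 148 cm (r > 57.8 cm, enclosing the whole shell).
Q_enc = ρ·(4π/3)(b³ − a³) = (-3.13×10^-4)·(4π/3)·((0.578)³ − (0.2)³) = -2.427×10^-4 C.
Since E is radial and uniform over the Gaussian sphere, Φ = E·4πr² = Q_enc/ε₀.
E = k|Q_enc|/r² = (8.99×10^9)(2.427×10^-4)/(1.48)² = 9.96e5 N/C.

|E| ≈ 9.96×10^5 N/C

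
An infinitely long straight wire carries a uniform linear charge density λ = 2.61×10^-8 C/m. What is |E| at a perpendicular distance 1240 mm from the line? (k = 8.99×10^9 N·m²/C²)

378 N/C

Take a coaxial cylindrical Gaussian surface of radius r = 1240 mm and length L.
Q_enc = λL, so λ_enc = 2.61×10^-8 C/m.
By Gauss's law (flux through the curved wall only), E·2πrL = λ_enc L/ε₀.
E = 2k|λ_enc|/r = 2(8.99×10^9)(2.61e-8)/(1.24) = 378 N/C.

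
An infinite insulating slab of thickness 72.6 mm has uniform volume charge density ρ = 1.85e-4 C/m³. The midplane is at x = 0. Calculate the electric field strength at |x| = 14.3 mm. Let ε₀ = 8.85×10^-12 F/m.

2.99×10^5 V/m

By symmetry E is perpendicular to the slab. A Gaussian pillbox from −14.3 mm to +14.3 mm (face area A) lies entirely within the slab.
Q_enc = ρ·(2x)·A and flux = 2EA, so 2EA = 2ρxA/ε₀ ⇒ E = |ρ|x/ε₀.
E = (1.85e-4)(0.0143)/(8.85×10^-12) = 2.99×10^5 N/C.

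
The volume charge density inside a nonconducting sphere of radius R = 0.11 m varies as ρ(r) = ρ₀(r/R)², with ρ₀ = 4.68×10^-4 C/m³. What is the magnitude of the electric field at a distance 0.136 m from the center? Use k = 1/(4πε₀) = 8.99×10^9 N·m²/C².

Symmetry ⇒ E = E(r) r̂. Gaussian sphere of radius r = 0.136 m (r > R, all charge enclosed).
Q_enc = 4π ∫₀^R ρ₀(r'/R)^2 r'² dr' = 4πρ₀R³/5 = 1.566e-6 C.
Applying ∮E·dA = Q_enc/ε₀ with Φ = E(4πr²):
E = k|Q_enc|/r² = (8.99×10^9)(1.566×10^-6)/(0.136)² = 7.61×10^5 N/C.

E = 7.61×10^5 N/C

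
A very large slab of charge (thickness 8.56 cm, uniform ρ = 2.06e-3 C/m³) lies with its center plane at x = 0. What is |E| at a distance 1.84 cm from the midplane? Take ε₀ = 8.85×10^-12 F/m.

|E| ≈ 4.28e6 N/C

By symmetry E is perpendicular to the slab. A Gaussian pillbox from −1.84 cm to +1.84 cm (face area A) lies entirely within the slab.
Q_enc = ρ·(2x)·A and flux = 2EA, so 2EA = 2ρxA/ε₀ ⇒ E = |ρ|x/ε₀.
E = (2.06×10^-3)(0.0184)/(8.85×10^-12) = 4.28e6 N/C.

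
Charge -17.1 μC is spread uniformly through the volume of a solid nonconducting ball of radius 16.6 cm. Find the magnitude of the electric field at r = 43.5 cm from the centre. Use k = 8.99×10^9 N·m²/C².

Use a concentric Gaussian sphere at r = 43.5 cm (r > R, so the entire charge is enclosed).
Q_enc = -17.1 μC = -1.71e-5 C.
Gauss's law: E·4πr² = Q_enc/ε₀.
E = k|Q_enc|/r² = (8.99×10^9)(1.71×10^-5)/(0.435)² = 8.12×10^5 N/C.

E ≈ 8.12×10^5 N/C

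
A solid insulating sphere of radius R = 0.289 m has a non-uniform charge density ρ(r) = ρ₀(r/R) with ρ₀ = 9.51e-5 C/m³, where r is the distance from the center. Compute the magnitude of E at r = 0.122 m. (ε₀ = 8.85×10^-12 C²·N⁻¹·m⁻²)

E = 1.38e5 N/C

Use a concentric Gaussian sphere at r = 0.122 m (r < R).
Q_enc = ∫₀^r ρ(r')·4πr'² dr' = (4πρ₀/R) ∫₀^r r'^3 dr' = 4πρ₀ r^4/(4·R) = 2.29×10^-7 C.
Applying ∮E·dA = Q_enc/ε₀ with Φ = E(4πr²):
E = |Q_enc|/(4πε₀r²) = (2.29×10^-7)/(4π·8.85×10^-12·(0.122)²) = 1.38×10^5 N/C.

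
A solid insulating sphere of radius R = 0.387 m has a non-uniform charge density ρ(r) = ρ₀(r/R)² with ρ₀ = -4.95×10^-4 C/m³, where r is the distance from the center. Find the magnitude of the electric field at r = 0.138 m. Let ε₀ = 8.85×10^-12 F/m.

E ≈ 1.96×10^5 N/C

Use a concentric Gaussian sphere at r = 0.138 m (r < R).
Q_enc = ∫₀^r ρ(r')·4πr'² dr' = (4πρ₀/R²) ∫₀^r r'^4 dr' = 4πρ₀ r^5/(5·R²) = -4.157e-7 C.
By Gauss's law, ∮E·dA = E·4πr² = Q_enc/ε₀.
E = |Q_enc|/(4πε₀r²) = (4.157e-7)/(4π·8.85×10^-12·(0.138)²) = 1.96e5 N/C.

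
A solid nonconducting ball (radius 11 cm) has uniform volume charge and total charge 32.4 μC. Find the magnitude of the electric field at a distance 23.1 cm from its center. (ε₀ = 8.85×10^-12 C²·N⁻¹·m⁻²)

|E| = 5.46×10^6 N/C

Take a concentric spherical Gaussian surface of radius r = 23.1 cm (r > R, so the entire charge is enclosed).
Q_enc = 32.4 μC = 3.24e-5 C.
Gauss's law: E·4πr² = Q_enc/ε₀.
E = |Q_enc|/(4πε₀r²) = (3.24×10^-5)/(4π·8.85×10^-12·(0.231)²) = 5.46×10^6 N/C.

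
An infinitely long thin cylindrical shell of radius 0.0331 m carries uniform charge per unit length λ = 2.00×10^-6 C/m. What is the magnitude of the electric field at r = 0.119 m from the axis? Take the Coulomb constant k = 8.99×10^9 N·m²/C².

3.02e5 V/m

Coaxial Gaussian cylinder, radius r = 0.119 m, length L (r > 0.0331 m).
The full line charge is enclosed: λ_enc = 2.00×10^-6 C/m.
By Gauss's law (flux through the curved wall only), E·2πrL = λ_enc L/ε₀.
E = 2k|λ_enc|/r = 2(8.99×10^9)(2.00×10^-6)/(0.119) = 3.02e5 N/C.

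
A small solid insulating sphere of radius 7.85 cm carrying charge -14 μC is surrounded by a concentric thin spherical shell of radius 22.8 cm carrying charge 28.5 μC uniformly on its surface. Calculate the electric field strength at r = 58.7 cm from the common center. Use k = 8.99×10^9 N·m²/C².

Take a concentric spherical Gaussian surface of radius r = 58.7 cm (r > 22.8 cm, enclosing both).
Q_enc = (-14 μC) + (28.5 μC) = 1.45e-5 C.
Since E is radial and uniform over the Gaussian sphere, Φ = E·4πr² = Q_enc/ε₀.
E = k|Q_enc|/r² = (8.99×10^9)(1.45×10^-5)/(0.587)² = 3.78×10^5 N/C.

|E| ≈ 3.78e5 N/C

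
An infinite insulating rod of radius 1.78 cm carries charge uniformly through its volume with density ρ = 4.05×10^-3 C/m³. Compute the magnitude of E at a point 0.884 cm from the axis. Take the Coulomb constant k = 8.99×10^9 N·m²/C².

2.02e6 N/C

Choose a coaxial cylinder of radius r = 0.884 cm (arbitrary length L) as the Gaussian surface (r < R).
Charge inside radius r per length L is ρ·πr²·L, so λ_enc = ρπr² = 9.943e-7 C/m.
By Gauss's law (flux through the curved wall only), E·2πrL = λ_enc L/ε₀.
E = 2k|λ_enc|/r = 2(8.99×10^9)(9.943e-7)/(0.00884) = 2.02e6 N/C.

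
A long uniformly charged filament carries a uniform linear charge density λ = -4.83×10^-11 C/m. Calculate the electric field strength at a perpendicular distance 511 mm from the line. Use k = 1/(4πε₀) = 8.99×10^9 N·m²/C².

Take a coaxial cylindrical Gaussian surface of radius r = 511 mm and length L.
Q_enc = λL, so λ_enc = -4.83×10^-11 C/m.
Applying ∮E·dA = Q_enc/ε₀ with the end caps contributing no flux:
E = 2k|λ_enc|/r = 2(8.99×10^9)(4.83e-11)/(0.511) = 1.7 N/C.

|E| = 1.7 V/m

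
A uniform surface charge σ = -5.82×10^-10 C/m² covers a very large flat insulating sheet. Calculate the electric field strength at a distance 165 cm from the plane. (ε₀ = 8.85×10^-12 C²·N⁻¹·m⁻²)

The symmetry is planar: E is normal to the sheet and the same magnitude on both sides. Take a pillbox straddling the sheet with end-cap area A.
Flux Φ = 2EA and Q_enc = σA, so 2EA = σA/ε₀ ⇒ E = |σ|/(2ε₀), independent of distance.
E = |σ|/(2ε₀) = (5.82×10^-10)/(2·8.85×10^-12) = 32.9 N/C.

E = 32.9 N/C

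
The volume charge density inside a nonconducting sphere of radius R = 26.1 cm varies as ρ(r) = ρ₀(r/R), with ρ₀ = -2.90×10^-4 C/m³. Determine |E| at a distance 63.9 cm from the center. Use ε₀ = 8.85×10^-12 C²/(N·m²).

Use a concentric Gaussian sphere at r = 63.9 cm (r > R, all charge enclosed).
Q_enc = 4π ∫₀^R ρ₀(r'/R)^1 r'² dr' = 4πρ₀R³/4 = -1.62×10^-5 C.
By Gauss's law, ∮E·dA = E·4πr² = Q_enc/ε₀.
E = |Q_enc|/(4πε₀r²) = (1.62×10^-5)/(4π·8.85×10^-12·(0.639)²) = 3.57e5 N/C.

E ≈ 3.57×10^5 N/C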